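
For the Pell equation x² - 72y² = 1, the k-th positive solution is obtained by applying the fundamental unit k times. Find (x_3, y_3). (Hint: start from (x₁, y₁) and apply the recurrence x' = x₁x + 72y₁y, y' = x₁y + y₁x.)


Step 1: Find the fundamental solution (x₁, y₁) of x² - 72y² = 1.
  Expand √72 as a continued fraction. a₀ = ⌊√72⌋ = 8; iterate m_{k+1} = d_k·a_k − m_k, d_{k+1} = (72 − m_{k+1}²)/d_k, a_{k+1} = ⌊(a₀ + m_{k+1})/d_{k+1}⌋ (starting m₀ = 0, d₀ = 1), with convergents p_k = a_k·p_{k-1} + p_{k-2}, q_k = a_k·q_{k-1} + q_{k-2} (p₋₁ = 1, q₋₁ = 0):
  k = 0: a₀ = 8; p₀/q₀ = 8/1; p₀² − 72·q₀² = 64 − 72 = -8.
  k = 1: m = 8, d = 8, a = ⌊(8 + 8)/8⌋ = 2; p/q = (2·8 + 1)/(2·1 + 0) = 17/2; p² − 72·q² = 289 − 288 = 1.
  The first convergent with p² − 72·q² = 1 gives the fundamental solution (x₁, y₁) = (17, 2).
Step 2: Apply the recurrence (x_{n+1}, y_{n+1}) = (x₁x_n + 72y₁y_n, x₁y_n + y₁x_n) repeatedly.
  From (x_1, y_1) = (17, 2): x_2 = 17·17 + 72·2·2 = 577; y_2 = 17·2 + 2·17 = 68.
  From (x_2, y_2) = (577, 68): x_3 = 17·577 + 72·2·68 = 19601; y_3 = 17·68 + 2·577 = 2310.
Step 3: Verify x_3² - 72·y_3² = 384199201 - 384199200 = 1 (should be 1). ✓

(x_1, y_1) = (17, 2); (x_3, y_3) = (19601, 2310).


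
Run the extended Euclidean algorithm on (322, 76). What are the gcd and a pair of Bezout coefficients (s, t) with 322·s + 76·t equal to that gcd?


Euclidean algorithm on (322, 76) — divide until remainder is 0:
  322 = 4 · 76 + 18
  76 = 4 · 18 + 4
  18 = 4 · 4 + 2
  4 = 2 · 2 + 0
gcd(322, 76) = 2.
Track Bezout coefficients alongside the remainders: start with r₀ = 322 = a·1 + b·0 (s = 1, t = 0) and r₁ = 76 = a·0 + b·1 (s = 0, t = 1); each new remainder r_{k+1} = r_{k-1} − q_k·r_k inherits s_{k+1} = s_{k-1} − q_k·s_k, t_{k+1} = t_{k-1} − q_k·t_k, so r_k = a·s_k + b·t_k at every step:
  q = 4: r = 18, s = 1 − 4·0 = 1, t = 0 − 4·1 = -4  (check: 322·1 + 76·(-4) = 18)
  q = 4: r = 4, s = 0 − 4·1 = -4, t = 1 − 4·(-4) = 17  (check: 322·(-4) + 76·17 = 4)
  q = 4: r = 2, s = 1 − 4·(-4) = 17, t = -4 − 4·17 = -72  (check: 322·17 + 76·(-72) = 2)
The row with r = 2 (the gcd) gives the Bezout coefficients s = 17, t = -72.
Result: 322 · (17) + 76 · (-72) = 2.

gcd(322, 76) = 2; s = 17, t = -72 (check: 322·17 + 76·(-72) = 2).


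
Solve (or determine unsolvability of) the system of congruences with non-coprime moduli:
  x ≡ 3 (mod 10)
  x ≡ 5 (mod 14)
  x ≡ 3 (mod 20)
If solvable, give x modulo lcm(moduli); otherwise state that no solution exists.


Moduli 10, 14, 20 are not pairwise coprime, so CRT works modulo lcm(m_i) when all pairwise compatibility conditions hold.
Pairwise compatibility: gcd(m_i, m_j) must divide a_i - a_j for every pair.
Merge one congruence at a time:
  Start: x ≡ 3 (mod 10).
  Combine with x ≡ 5 (mod 14): gcd(10, 14) = 2; 5 - 3 = 2, which IS divisible by 2, so compatible.
    Write x = 3 + 10·t and substitute into x ≡ 5 (mod 14): 10·t ≡ 5 − 3 = 2 (mod 14).
    Divide the congruence (and modulus) by g = 2: 5·t ≡ 1 (mod 7).
    The inverse of 5 mod 7 is 3 (since 5·3 = 15 = 2·7 + 1), so t ≡ 3·1 = 3 ≡ 3 (mod 7).
    Then x = 3 + 10·3 = 33, valid modulo lcm(10, 14) = 70: x ≡ 33 (mod 70).
  Combine with x ≡ 3 (mod 20): gcd(70, 20) = 10; 3 - 33 = -30, which IS divisible by 10, so compatible.
    Write x = 33 + 70·t and substitute into x ≡ 3 (mod 20): 70·t ≡ 3 − 33 = -30 (mod 20).
    Divide the congruence (and modulus) by g = 10: 7·t ≡ -3 (mod 2).
    Reduce coefficients mod 2: 1·t ≡ 1 (mod 2).
    So t ≡ 1 (mod 2).
    Then x = 33 + 70·1 = 103, valid modulo lcm(70, 20) = 140: x ≡ 103 (mod 140).
Verify: 103 mod 10 = 3, 103 mod 14 = 5, 103 mod 20 = 3.

x ≡ 103 (mod 140).


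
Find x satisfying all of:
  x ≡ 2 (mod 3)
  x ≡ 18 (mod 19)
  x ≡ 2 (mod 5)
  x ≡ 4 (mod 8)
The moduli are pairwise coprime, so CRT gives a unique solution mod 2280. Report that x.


Product of moduli M = 3 · 19 · 5 · 8 = 2280.
Merge one congruence at a time:
  Start: x ≡ 2 (mod 3).
  Combine with x ≡ 18 (mod 19); new modulus lcm = 57.
    Write x = 2 + 3·t and substitute into x ≡ 18 (mod 19): 3·t ≡ 18 − 2 = 16 (mod 19).
    The inverse of 3 mod 19 is 13 (since 3·13 = 39 = 2·19 + 1), so t ≡ 13·16 = 208 ≡ 18 (mod 19).
    Then x = 2 + 3·18 = 56, valid modulo lcm(3, 19) = 57: x ≡ 56 (mod 57).
  Combine with x ≡ 2 (mod 5); new modulus lcm = 285.
    Write x = 56 + 57·t and substitute into x ≡ 2 (mod 5): 57·t ≡ 2 − 56 = -54 (mod 5).
    Reduce coefficients mod 5: 2·t ≡ 1 (mod 5).
    The inverse of 2 mod 5 is 3 (since 2·3 = 6 = 1·5 + 1), so t ≡ 3·1 = 3 ≡ 3 (mod 5).
    Then x = 56 + 57·3 = 227, valid modulo lcm(57, 5) = 285: x ≡ 227 (mod 285).
  Combine with x ≡ 4 (mod 8); new modulus lcm = 2280.
    Write x = 227 + 285·t and substitute into x ≡ 4 (mod 8): 285·t ≡ 4 − 227 = -223 (mod 8).
    Reduce coefficients mod 8: 5·t ≡ 1 (mod 8).
    The inverse of 5 mod 8 is 5 (since 5·5 = 25 = 3·8 + 1), so t ≡ 5·1 = 5 ≡ 5 (mod 8).
    Then x = 227 + 285·5 = 1652, valid modulo lcm(285, 8) = 2280: x ≡ 1652 (mod 2280).
Verify against each original: 1652 mod 3 = 2, 1652 mod 19 = 18, 1652 mod 5 = 2, 1652 mod 8 = 4.

x ≡ 1652 (mod 2280).


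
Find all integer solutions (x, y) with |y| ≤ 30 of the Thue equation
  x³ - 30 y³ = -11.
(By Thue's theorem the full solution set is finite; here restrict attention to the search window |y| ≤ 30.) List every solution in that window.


The equation is x³ - 30y³ = -11. For fixed y, x³ = 30·y³ − 11, so a solution requires the RHS to be a perfect cube.
Strategy: iterate y from -30 to 30, compute RHS = 30·y³ − 11, and check whether it is a (positive or negative) perfect cube.
Check small values of y:
  y = 0: RHS = -11 is not a perfect cube.
  y = 1: RHS = 19 is not a perfect cube.
  y = -1: RHS = -41 is not a perfect cube.
  y = 2: RHS = 229 is not a perfect cube.
  y = -2: RHS = -251 is not a perfect cube.
  y = 3: RHS = 799 is not a perfect cube.
  y = -3: RHS = -821 is not a perfect cube.
Continuing the search up to |y| = 30 finds no solutions either.
No (x, y) in the scanned range satisfies the equation.

No integer solutions with |y| ≤ 30.


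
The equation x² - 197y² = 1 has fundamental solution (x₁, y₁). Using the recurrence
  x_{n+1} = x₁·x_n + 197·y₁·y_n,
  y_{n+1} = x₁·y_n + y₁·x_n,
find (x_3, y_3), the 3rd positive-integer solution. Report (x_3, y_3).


Step 1: Find the fundamental solution (x₁, y₁) of x² - 197y² = 1.
  Expand √197 as a continued fraction. a₀ = ⌊√197⌋ = 14; iterate m_{k+1} = d_k·a_k − m_k, d_{k+1} = (197 − m_{k+1}²)/d_k, a_{k+1} = ⌊(a₀ + m_{k+1})/d_{k+1}⌋ (starting m₀ = 0, d₀ = 1), with convergents p_k = a_k·p_{k-1} + p_{k-2}, q_k = a_k·q_{k-1} + q_{k-2} (p₋₁ = 1, q₋₁ = 0):
  k = 0: a₀ = 14; p₀/q₀ = 14/1; p₀² − 197·q₀² = 196 − 197 = -1.
  k = 1: m = 14, d = 1, a = ⌊(14 + 14)/1⌋ = 28; p/q = (28·14 + 1)/(28·1 + 0) = 393/28; p² − 197·q² = 154449 − 154448 = 1.
  The first convergent with p² − 197·q² = 1 gives the fundamental solution (x₁, y₁) = (393, 28).
Step 2: Apply the recurrence (x_{n+1}, y_{n+1}) = (x₁x_n + 197y₁y_n, x₁y_n + y₁x_n) repeatedly.
  From (x_1, y_1) = (393, 28): x_2 = 393·393 + 197·28·28 = 308897; y_2 = 393·28 + 28·393 = 22008.
  From (x_2, y_2) = (308897, 22008): x_3 = 393·308897 + 197·28·22008 = 242792649; y_3 = 393·22008 + 28·308897 = 17298260.
Step 3: Verify x_3² - 197·y_3² = 58948270408437201 - 58948270408437200 = 1 (should be 1). ✓

(x_1, y_1) = (393, 28); (x_3, y_3) = (242792649, 17298260).


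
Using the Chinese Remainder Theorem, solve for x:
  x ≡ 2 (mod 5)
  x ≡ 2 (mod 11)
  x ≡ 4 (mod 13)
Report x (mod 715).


Moduli 5, 11, 13 are pairwise coprime; by CRT there is a unique solution modulo M = 5 · 11 · 13 = 715.
Solve pairwise, accumulating the modulus:
  Start with x ≡ 2 (mod 5).
  Combine with x ≡ 2 (mod 11): since gcd(5, 11) = 1, we get a unique residue mod 55.
    Write x = 2 + 5·t and substitute into x ≡ 2 (mod 11): 5·t ≡ 2 − 2 = 0 (mod 11).
    The inverse of 5 mod 11 is 9 (since 5·9 = 45 = 4·11 + 1), so t ≡ 9·0 = 0 ≡ 0 (mod 11).
    Then x = 2 + 5·0 = 2, valid modulo lcm(5, 11) = 55: x ≡ 2 (mod 55).
  Combine with x ≡ 4 (mod 13): since gcd(55, 13) = 1, we get a unique residue mod 715.
    Write x = 2 + 55·t and substitute into x ≡ 4 (mod 13): 55·t ≡ 4 − 2 = 2 (mod 13).
    Reduce coefficients mod 13: 3·t ≡ 2 (mod 13).
    The inverse of 3 mod 13 is 9 (since 3·9 = 27 = 2·13 + 1), so t ≡ 9·2 = 18 ≡ 5 (mod 13).
    Then x = 2 + 55·5 = 277, valid modulo lcm(55, 13) = 715: x ≡ 277 (mod 715).
Verify: 277 mod 5 = 2 ✓, 277 mod 11 = 2 ✓, 277 mod 13 = 4 ✓.

x ≡ 277 (mod 715).


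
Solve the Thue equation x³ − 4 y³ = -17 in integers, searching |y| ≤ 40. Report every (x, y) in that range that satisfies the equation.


The equation is x³ - 4y³ = -17. For fixed y, x³ = 4·y³ − 17, so a solution requires the RHS to be a perfect cube.
Strategy: iterate y from -40 to 40, compute RHS = 4·y³ − 17, and check whether it is a (positive or negative) perfect cube.
Check small values of y:
  y = 0: RHS = -17 is not a perfect cube.
  y = 1: RHS = -13 is not a perfect cube.
  y = -1: RHS = -21 is not a perfect cube.
  y = 2: RHS = 15 is not a perfect cube.
  y = -2: RHS = -49 is not a perfect cube.
  y = 3: RHS = 91 is not a perfect cube.
  y = -3: RHS = -125 = (-5)³ ⇒ x = -5 works.
Continuing the search up to |y| = 40 finds no further solutions beyond those listed.
Collected solutions: (-5, -3).

Solutions (with |y| ≤ 40): (-5, -3).


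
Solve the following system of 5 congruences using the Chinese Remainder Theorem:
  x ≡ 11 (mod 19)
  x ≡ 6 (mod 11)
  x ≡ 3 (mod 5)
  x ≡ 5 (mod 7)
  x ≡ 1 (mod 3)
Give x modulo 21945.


Product of moduli M = 19 · 11 · 5 · 7 · 3 = 21945.
Merge one congruence at a time:
  Start: x ≡ 11 (mod 19).
  Combine with x ≡ 6 (mod 11); new modulus lcm = 209.
    Write x = 11 + 19·t and substitute into x ≡ 6 (mod 11): 19·t ≡ 6 − 11 = -5 (mod 11).
    Reduce coefficients mod 11: 8·t ≡ 6 (mod 11).
    The inverse of 8 mod 11 is 7 (since 8·7 = 56 = 5·11 + 1), so t ≡ 7·6 = 42 ≡ 9 (mod 11).
    Then x = 11 + 19·9 = 182, valid modulo lcm(19, 11) = 209: x ≡ 182 (mod 209).
  Combine with x ≡ 3 (mod 5); new modulus lcm = 1045.
    Write x = 182 + 209·t and substitute into x ≡ 3 (mod 5): 209·t ≡ 3 − 182 = -179 (mod 5).
    Reduce coefficients mod 5: 4·t ≡ 1 (mod 5).
    The inverse of 4 mod 5 is 4 (since 4·4 = 16 = 3·5 + 1), so t ≡ 4·1 = 4 ≡ 4 (mod 5).
    Then x = 182 + 209·4 = 1018, valid modulo lcm(209, 5) = 1045: x ≡ 1018 (mod 1045).
  Combine with x ≡ 5 (mod 7); new modulus lcm = 7315.
    Write x = 1018 + 1045·t and substitute into x ≡ 5 (mod 7): 1045·t ≡ 5 − 1018 = -1013 (mod 7).
    Reduce coefficients mod 7: 2·t ≡ 2 (mod 7).
    The inverse of 2 mod 7 is 4 (since 2·4 = 8 = 1·7 + 1), so t ≡ 4·2 = 8 ≡ 1 (mod 7).
    Then x = 1018 + 1045·1 = 2063, valid modulo lcm(1045, 7) = 7315: x ≡ 2063 (mod 7315).
  Combine with x ≡ 1 (mod 3); new modulus lcm = 21945.
    Write x = 2063 + 7315·t and substitute into x ≡ 1 (mod 3): 7315·t ≡ 1 − 2063 = -2062 (mod 3).
    Reduce coefficients mod 3: 1·t ≡ 2 (mod 3).
    So t ≡ 2 (mod 3).
    Then x = 2063 + 7315·2 = 16693, valid modulo lcm(7315, 3) = 21945: x ≡ 16693 (mod 21945).
Verify against each original: 16693 mod 19 = 11, 16693 mod 11 = 6, 16693 mod 5 = 3, 16693 mod 7 = 5, 16693 mod 3 = 1.

x ≡ 16693 (mod 21945).


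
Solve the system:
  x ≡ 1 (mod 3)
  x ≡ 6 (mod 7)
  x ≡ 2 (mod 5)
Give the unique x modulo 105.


Moduli 3, 7, 5 are pairwise coprime; by CRT there is a unique solution modulo M = 3 · 7 · 5 = 105.
Solve pairwise, accumulating the modulus:
  Start with x ≡ 1 (mod 3).
  Combine with x ≡ 6 (mod 7): since gcd(3, 7) = 1, we get a unique residue mod 21.
    Write x = 1 + 3·t and substitute into x ≡ 6 (mod 7): 3·t ≡ 6 − 1 = 5 (mod 7).
    The inverse of 3 mod 7 is 5 (since 3·5 = 15 = 2·7 + 1), so t ≡ 5·5 = 25 ≡ 4 (mod 7).
    Then x = 1 + 3·4 = 13, valid modulo lcm(3, 7) = 21: x ≡ 13 (mod 21).
  Combine with x ≡ 2 (mod 5): since gcd(21, 5) = 1, we get a unique residue mod 105.
    Write x = 13 + 21·t and substitute into x ≡ 2 (mod 5): 21·t ≡ 2 − 13 = -11 (mod 5).
    Reduce coefficients mod 5: 1·t ≡ 4 (mod 5).
    So t ≡ 4 (mod 5).
    Then x = 13 + 21·4 = 97, valid modulo lcm(21, 5) = 105: x ≡ 97 (mod 105).
Verify: 97 mod 3 = 1 ✓, 97 mod 7 = 6 ✓, 97 mod 5 = 2 ✓.

x ≡ 97 (mod 105).


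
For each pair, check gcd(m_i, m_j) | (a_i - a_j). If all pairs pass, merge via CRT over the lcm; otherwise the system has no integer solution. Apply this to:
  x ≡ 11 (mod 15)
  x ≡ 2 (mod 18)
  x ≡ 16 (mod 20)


Moduli 15, 18, 20 are not pairwise coprime, so CRT works modulo lcm(m_i) when all pairwise compatibility conditions hold.
Pairwise compatibility: gcd(m_i, m_j) must divide a_i - a_j for every pair.
Merge one congruence at a time:
  Start: x ≡ 11 (mod 15).
  Combine with x ≡ 2 (mod 18): gcd(15, 18) = 3; 2 - 11 = -9, which IS divisible by 3, so compatible.
    Write x = 11 + 15·t and substitute into x ≡ 2 (mod 18): 15·t ≡ 2 − 11 = -9 (mod 18).
    Divide the congruence (and modulus) by g = 3: 5·t ≡ -3 (mod 6).
    Reduce coefficients mod 6: 5·t ≡ 3 (mod 6).
    The inverse of 5 mod 6 is 5 (since 5·5 = 25 = 4·6 + 1), so t ≡ 5·3 = 15 ≡ 3 (mod 6).
    Then x = 11 + 15·3 = 56, valid modulo lcm(15, 18) = 90: x ≡ 56 (mod 90).
  Combine with x ≡ 16 (mod 20): gcd(90, 20) = 10; 16 - 56 = -40, which IS divisible by 10, so compatible.
    Write x = 56 + 90·t and substitute into x ≡ 16 (mod 20): 90·t ≡ 16 − 56 = -40 (mod 20).
    Divide the congruence (and modulus) by g = 10: 9·t ≡ -4 (mod 2).
    Reduce coefficients mod 2: 1·t ≡ 0 (mod 2).
    So t ≡ 0 (mod 2).
    Then x = 56 + 90·0 = 56, valid modulo lcm(90, 20) = 180: x ≡ 56 (mod 180).
Verify: 56 mod 15 = 11, 56 mod 18 = 2, 56 mod 20 = 16.

x ≡ 56 (mod 180).


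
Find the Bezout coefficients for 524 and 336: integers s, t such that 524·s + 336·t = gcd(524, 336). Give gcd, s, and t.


Euclidean algorithm on (524, 336) — divide until remainder is 0:
  524 = 1 · 336 + 188
  336 = 1 · 188 + 148
  188 = 1 · 148 + 40
  148 = 3 · 40 + 28
  40 = 1 · 28 + 12
  28 = 2 · 12 + 4
  12 = 3 · 4 + 0
gcd(524, 336) = 4.
Track Bezout coefficients alongside the remainders: start with r₀ = 524 = a·1 + b·0 (s = 1, t = 0) and r₁ = 336 = a·0 + b·1 (s = 0, t = 1); each new remainder r_{k+1} = r_{k-1} − q_k·r_k inherits s_{k+1} = s_{k-1} − q_k·s_k, t_{k+1} = t_{k-1} − q_k·t_k, so r_k = a·s_k + b·t_k at every step:
  q = 1: r = 188, s = 1 − 1·0 = 1, t = 0 − 1·1 = -1  (check: 524·1 + 336·(-1) = 188)
  q = 1: r = 148, s = 0 − 1·1 = -1, t = 1 − 1·(-1) = 2  (check: 524·(-1) + 336·2 = 148)
  q = 1: r = 40, s = 1 − 1·(-1) = 2, t = -1 − 1·2 = -3  (check: 524·2 + 336·(-3) = 40)
  q = 3: r = 28, s = -1 − 3·2 = -7, t = 2 − 3·(-3) = 11  (check: 524·(-7) + 336·11 = 28)
  q = 1: r = 12, s = 2 − 1·(-7) = 9, t = -3 − 1·11 = -14  (check: 524·9 + 336·(-14) = 12)
  q = 2: r = 4, s = -7 − 2·9 = -25, t = 11 − 2·(-14) = 39  (check: 524·(-25) + 336·39 = 4)
The row with r = 4 (the gcd) gives the Bezout coefficients s = -25, t = 39.
Result: 524 · (-25) + 336 · (39) = 4.

gcd(524, 336) = 4; s = -25, t = 39 (check: 524·(-25) + 336·39 = 4).


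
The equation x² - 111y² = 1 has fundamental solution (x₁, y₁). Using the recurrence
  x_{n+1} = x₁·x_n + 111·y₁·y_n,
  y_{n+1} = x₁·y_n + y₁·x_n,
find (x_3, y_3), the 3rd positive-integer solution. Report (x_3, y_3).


Step 1: Find the fundamental solution (x₁, y₁) of x² - 111y² = 1.
  Expand √111 as a continued fraction. a₀ = ⌊√111⌋ = 10; iterate m_{k+1} = d_k·a_k − m_k, d_{k+1} = (111 − m_{k+1}²)/d_k, a_{k+1} = ⌊(a₀ + m_{k+1})/d_{k+1}⌋ (starting m₀ = 0, d₀ = 1), with convergents p_k = a_k·p_{k-1} + p_{k-2}, q_k = a_k·q_{k-1} + q_{k-2} (p₋₁ = 1, q₋₁ = 0):
  k = 0: a₀ = 10; p₀/q₀ = 10/1; p₀² − 111·q₀² = 100 − 111 = -11.
  k = 1: m = 10, d = 11, a = ⌊(10 + 10)/11⌋ = 1; p/q = (1·10 + 1)/(1·1 + 0) = 11/1; p² − 111·q² = 121 − 111 = 10.
  k = 2: m = 1, d = 10, a = ⌊(10 + 1)/10⌋ = 1; p/q = (1·11 + 10)/(1·1 + 1) = 21/2; p² − 111·q² = 441 − 444 = -3.
  k = 3: m = 9, d = 3, a = ⌊(10 + 9)/3⌋ = 6; p/q = (6·21 + 11)/(6·2 + 1) = 137/13; p² − 111·q² = 18769 − 18759 = 10.
  k = 4: m = 9, d = 10, a = ⌊(10 + 9)/10⌋ = 1; p/q = (1·137 + 21)/(1·13 + 2) = 158/15; p² − 111·q² = 24964 − 24975 = -11.
  k = 5: m = 1, d = 11, a = ⌊(10 + 1)/11⌋ = 1; p/q = (1·158 + 137)/(1·15 + 13) = 295/28; p² − 111·q² = 87025 − 87024 = 1.
  The first convergent with p² − 111·q² = 1 gives the fundamental solution (x₁, y₁) = (295, 28).
Step 2: Apply the recurrence (x_{n+1}, y_{n+1}) = (x₁x_n + 111y₁y_n, x₁y_n + y₁x_n) repeatedly.
  From (x_1, y_1) = (295, 28): x_2 = 295·295 + 111·28·28 = 174049; y_2 = 295·28 + 28·295 = 16520.
  From (x_2, y_2) = (174049, 16520): x_3 = 295·174049 + 111·28·16520 = 102688615; y_3 = 295·16520 + 28·174049 = 9746772.
Step 3: Verify x_3² - 111·y_3² = 10544951650618225 - 10544951650618224 = 1 (should be 1). ✓

(x_1, y_1) = (295, 28); (x_3, y_3) = (102688615, 9746772).


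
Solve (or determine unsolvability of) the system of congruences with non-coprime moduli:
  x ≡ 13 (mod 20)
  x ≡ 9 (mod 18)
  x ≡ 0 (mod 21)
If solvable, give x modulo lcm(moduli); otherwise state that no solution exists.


Moduli 20, 18, 21 are not pairwise coprime, so CRT works modulo lcm(m_i) when all pairwise compatibility conditions hold.
Pairwise compatibility: gcd(m_i, m_j) must divide a_i - a_j for every pair.
Merge one congruence at a time:
  Start: x ≡ 13 (mod 20).
  Combine with x ≡ 9 (mod 18): gcd(20, 18) = 2; 9 - 13 = -4, which IS divisible by 2, so compatible.
    Write x = 13 + 20·t and substitute into x ≡ 9 (mod 18): 20·t ≡ 9 − 13 = -4 (mod 18).
    Divide the congruence (and modulus) by g = 2: 10·t ≡ -2 (mod 9).
    Reduce coefficients mod 9: 1·t ≡ 7 (mod 9).
    So t ≡ 7 (mod 9).
    Then x = 13 + 20·7 = 153, valid modulo lcm(20, 18) = 180: x ≡ 153 (mod 180).
  Combine with x ≡ 0 (mod 21): gcd(180, 21) = 3; 0 - 153 = -153, which IS divisible by 3, so compatible.
    Write x = 153 + 180·t and substitute into x ≡ 0 (mod 21): 180·t ≡ 0 − 153 = -153 (mod 21).
    Divide the congruence (and modulus) by g = 3: 60·t ≡ -51 (mod 7).
    Reduce coefficients mod 7: 4·t ≡ 5 (mod 7).
    The inverse of 4 mod 7 is 2 (since 4·2 = 8 = 1·7 + 1), so t ≡ 2·5 = 10 ≡ 3 (mod 7).
    Then x = 153 + 180·3 = 693, valid modulo lcm(180, 21) = 1260: x ≡ 693 (mod 1260).
Verify: 693 mod 20 = 13, 693 mod 18 = 9, 693 mod 21 = 0.

x ≡ 693 (mod 1260).


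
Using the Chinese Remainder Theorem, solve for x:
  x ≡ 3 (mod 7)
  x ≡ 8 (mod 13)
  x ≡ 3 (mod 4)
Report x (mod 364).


Moduli 7, 13, 4 are pairwise coprime; by CRT there is a unique solution modulo M = 7 · 13 · 4 = 364.
Solve pairwise, accumulating the modulus:
  Start with x ≡ 3 (mod 7).
  Combine with x ≡ 8 (mod 13): since gcd(7, 13) = 1, we get a unique residue mod 91.
    Write x = 3 + 7·t and substitute into x ≡ 8 (mod 13): 7·t ≡ 8 − 3 = 5 (mod 13).
    The inverse of 7 mod 13 is 2 (since 7·2 = 14 = 1·13 + 1), so t ≡ 2·5 = 10 ≡ 10 (mod 13).
    Then x = 3 + 7·10 = 73, valid modulo lcm(7, 13) = 91: x ≡ 73 (mod 91).
  Combine with x ≡ 3 (mod 4): since gcd(91, 4) = 1, we get a unique residue mod 364.
    Write x = 73 + 91·t and substitute into x ≡ 3 (mod 4): 91·t ≡ 3 − 73 = -70 (mod 4).
    Reduce coefficients mod 4: 3·t ≡ 2 (mod 4).
    The inverse of 3 mod 4 is 3 (since 3·3 = 9 = 2·4 + 1), so t ≡ 3·2 = 6 ≡ 2 (mod 4).
    Then x = 73 + 91·2 = 255, valid modulo lcm(91, 4) = 364: x ≡ 255 (mod 364).
Verify: 255 mod 7 = 3 ✓, 255 mod 13 = 8 ✓, 255 mod 4 = 3 ✓.

x ≡ 255 (mod 364).


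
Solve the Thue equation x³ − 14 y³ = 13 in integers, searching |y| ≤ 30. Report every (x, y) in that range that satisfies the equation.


The equation is x³ - 14y³ = 13. For fixed y, x³ = 14·y³ + 13, so a solution requires the RHS to be a perfect cube.
Strategy: iterate y from -30 to 30, compute RHS = 14·y³ + 13, and check whether it is a (positive or negative) perfect cube.
Check small values of y:
  y = 0: RHS = 13 is not a perfect cube.
  y = 1: RHS = 27 = (3)³ ⇒ x = 3 works.
  y = -1: RHS = -1 = (-1)³ ⇒ x = -1 works.
  y = 2: RHS = 125 = (5)³ ⇒ x = 5 works.
  y = -2: RHS = -99 is not a perfect cube.
  y = 3: RHS = 391 is not a perfect cube.
  y = -3: RHS = -365 is not a perfect cube.
Continuing the search up to |y| = 30 finds no further solutions beyond those listed.
Collected solutions: (-1, -1), (3, 1), (5, 2).

Solutions (with |y| ≤ 30): (-1, -1), (3, 1), (5, 2).


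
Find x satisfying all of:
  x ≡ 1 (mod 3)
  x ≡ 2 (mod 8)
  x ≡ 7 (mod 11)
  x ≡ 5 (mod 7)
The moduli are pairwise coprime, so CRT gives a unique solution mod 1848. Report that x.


Product of moduli M = 3 · 8 · 11 · 7 = 1848.
Merge one congruence at a time:
  Start: x ≡ 1 (mod 3).
  Combine with x ≡ 2 (mod 8); new modulus lcm = 24.
    Write x = 1 + 3·t and substitute into x ≡ 2 (mod 8): 3·t ≡ 2 − 1 = 1 (mod 8).
    The inverse of 3 mod 8 is 3 (since 3·3 = 9 = 1·8 + 1), so t ≡ 3·1 = 3 ≡ 3 (mod 8).
    Then x = 1 + 3·3 = 10, valid modulo lcm(3, 8) = 24: x ≡ 10 (mod 24).
  Combine with x ≡ 7 (mod 11); new modulus lcm = 264.
    Write x = 10 + 24·t and substitute into x ≡ 7 (mod 11): 24·t ≡ 7 − 10 = -3 (mod 11).
    Reduce coefficients mod 11: 2·t ≡ 8 (mod 11).
    The inverse of 2 mod 11 is 6 (since 2·6 = 12 = 1·11 + 1), so t ≡ 6·8 = 48 ≡ 4 (mod 11).
    Then x = 10 + 24·4 = 106, valid modulo lcm(24, 11) = 264: x ≡ 106 (mod 264).
  Combine with x ≡ 5 (mod 7); new modulus lcm = 1848.
    Write x = 106 + 264·t and substitute into x ≡ 5 (mod 7): 264·t ≡ 5 − 106 = -101 (mod 7).
    Reduce coefficients mod 7: 5·t ≡ 4 (mod 7).
    The inverse of 5 mod 7 is 3 (since 5·3 = 15 = 2·7 + 1), so t ≡ 3·4 = 12 ≡ 5 (mod 7).
    Then x = 106 + 264·5 = 1426, valid modulo lcm(264, 7) = 1848: x ≡ 1426 (mod 1848).
Verify against each original: 1426 mod 3 = 1, 1426 mod 8 = 2, 1426 mod 11 = 7, 1426 mod 7 = 5.

x ≡ 1426 (mod 1848).


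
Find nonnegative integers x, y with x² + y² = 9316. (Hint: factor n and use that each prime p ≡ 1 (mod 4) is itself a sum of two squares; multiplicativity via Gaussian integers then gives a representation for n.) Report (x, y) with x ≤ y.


Step 1: Factor n = 9316 = 2^2 · 17 · 137.
Step 2: Check the mod-4 condition on each prime factor: 2 = 2 (special); 17 ≡ 1 (mod 4), exponent 1; 137 ≡ 1 (mod 4), exponent 1.
All primes ≡ 3 (mod 4) appear to even exponent (or don't appear), so by the two-squares theorem n IS expressible as a sum of two squares.
Step 3: Build a representation. Group n = k² · m with k = 2 and m = 17 · 137 = 2329 (a product of primes ≡ 1 (mod 4)); a representation of m scales to one of n via (k·x)² + (k·y)² = k²(x² + y²). Each prime p ≡ 1 (mod 4) is itself a sum of two squares; find a² by testing p − a² for a perfect square:
  17: 17 − 1² = 16 = 4² ⇒ 17 = 1² + 4².
  137: 137 − 1² = 136, 137 − 2² = 133, 137 − 3² = 128, 137 − 4² = 121 = 11² ⇒ 137 = 4² + 11².
  Combine using the Brahmagupta–Fibonacci identity (a² + b²)(c² + d²) = (ac − bd)² + (ad + bc)² = (ac + bd)² + (ad − bc)²:
  17 · 137 = 2329: from (1² + 4²)(4² + 11²), take (1·4 − 4·11, 1·11 + 4·4) = (4 − 44, 11 + 16) = (-40, 27); dropping signs (only squares matter) gives (40, 27); check 40² + 27² = 1600 + 729 = 2329 ✓.
  Scale by k = 2: (2·40, 2·27) = (80, 54).
Step 4: Order so x ≤ y and verify: 54² + 80² = 2916 + 6400 = 9316 = n. ✓

n = 9316 = 54² + 80² (one valid representation with x ≤ y).


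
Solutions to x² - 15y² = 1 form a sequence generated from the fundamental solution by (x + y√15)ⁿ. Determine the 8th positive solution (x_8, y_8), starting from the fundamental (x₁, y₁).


Step 1: Find the fundamental solution (x₁, y₁) of x² - 15y² = 1.
  Expand √15 as a continued fraction. a₀ = ⌊√15⌋ = 3; iterate m_{k+1} = d_k·a_k − m_k, d_{k+1} = (15 − m_{k+1}²)/d_k, a_{k+1} = ⌊(a₀ + m_{k+1})/d_{k+1}⌋ (starting m₀ = 0, d₀ = 1), with convergents p_k = a_k·p_{k-1} + p_{k-2}, q_k = a_k·q_{k-1} + q_{k-2} (p₋₁ = 1, q₋₁ = 0):
  k = 0: a₀ = 3; p₀/q₀ = 3/1; p₀² − 15·q₀² = 9 − 15 = -6.
  k = 1: m = 3, d = 6, a = ⌊(3 + 3)/6⌋ = 1; p/q = (1·3 + 1)/(1·1 + 0) = 4/1; p² − 15·q² = 16 − 15 = 1.
  The first convergent with p² − 15·q² = 1 gives the fundamental solution (x₁, y₁) = (4, 1).
Step 2: Apply the recurrence (x_{n+1}, y_{n+1}) = (x₁x_n + 15y₁y_n, x₁y_n + y₁x_n) repeatedly.
  From (x_1, y_1) = (4, 1): x_2 = 4·4 + 15·1·1 = 31; y_2 = 4·1 + 1·4 = 8.
  From (x_2, y_2) = (31, 8): x_3 = 4·31 + 15·1·8 = 244; y_3 = 4·8 + 1·31 = 63.
  From (x_3, y_3) = (244, 63): x_4 = 4·244 + 15·1·63 = 1921; y_4 = 4·63 + 1·244 = 496.
  From (x_4, y_4) = (1921, 496): x_5 = 4·1921 + 15·1·496 = 15124; y_5 = 4·496 + 1·1921 = 3905.
  From (x_5, y_5) = (15124, 3905): x_6 = 4·15124 + 15·1·3905 = 119071; y_6 = 4·3905 + 1·15124 = 30744.
  From (x_6, y_6) = (119071, 30744): x_7 = 4·119071 + 15·1·30744 = 937444; y_7 = 4·30744 + 1·119071 = 242047.
  From (x_7, y_7) = (937444, 242047): x_8 = 4·937444 + 15·1·242047 = 7380481; y_8 = 4·242047 + 1·937444 = 1905632.
Step 3: Verify x_8² - 15·y_8² = 54471499791361 - 54471499791360 = 1 (should be 1). ✓

(x_1, y_1) = (4, 1); (x_8, y_8) = (7380481, 1905632).


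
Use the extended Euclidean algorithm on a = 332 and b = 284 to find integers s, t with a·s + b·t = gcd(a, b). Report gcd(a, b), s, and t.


Euclidean algorithm on (332, 284) — divide until remainder is 0:
  332 = 1 · 284 + 48
  284 = 5 · 48 + 44
  48 = 1 · 44 + 4
  44 = 11 · 4 + 0
gcd(332, 284) = 4.
Track Bezout coefficients alongside the remainders: start with r₀ = 332 = a·1 + b·0 (s = 1, t = 0) and r₁ = 284 = a·0 + b·1 (s = 0, t = 1); each new remainder r_{k+1} = r_{k-1} − q_k·r_k inherits s_{k+1} = s_{k-1} − q_k·s_k, t_{k+1} = t_{k-1} − q_k·t_k, so r_k = a·s_k + b·t_k at every step:
  q = 1: r = 48, s = 1 − 1·0 = 1, t = 0 − 1·1 = -1  (check: 332·1 + 284·(-1) = 48)
  q = 5: r = 44, s = 0 − 5·1 = -5, t = 1 − 5·(-1) = 6  (check: 332·(-5) + 284·6 = 44)
  q = 1: r = 4, s = 1 − 1·(-5) = 6, t = -1 − 1·6 = -7  (check: 332·6 + 284·(-7) = 4)
The row with r = 4 (the gcd) gives the Bezout coefficients s = 6, t = -7.
Result: 332 · (6) + 284 · (-7) = 4.

gcd(332, 284) = 4; s = 6, t = -7 (check: 332·6 + 284·(-7) = 4).


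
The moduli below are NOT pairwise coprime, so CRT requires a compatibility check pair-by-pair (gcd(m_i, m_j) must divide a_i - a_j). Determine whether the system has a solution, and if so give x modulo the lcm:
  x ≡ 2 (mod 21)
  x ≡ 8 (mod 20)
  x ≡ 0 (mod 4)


Moduli 21, 20, 4 are not pairwise coprime, so CRT works modulo lcm(m_i) when all pairwise compatibility conditions hold.
Pairwise compatibility: gcd(m_i, m_j) must divide a_i - a_j for every pair.
Merge one congruence at a time:
  Start: x ≡ 2 (mod 21).
  Combine with x ≡ 8 (mod 20): gcd(21, 20) = 1; 8 - 2 = 6, which IS divisible by 1, so compatible.
    Write x = 2 + 21·t and substitute into x ≡ 8 (mod 20): 21·t ≡ 8 − 2 = 6 (mod 20).
    Reduce coefficients mod 20: 1·t ≡ 6 (mod 20).
    So t ≡ 6 (mod 20).
    Then x = 2 + 21·6 = 128, valid modulo lcm(21, 20) = 420: x ≡ 128 (mod 420).
  Combine with x ≡ 0 (mod 4): gcd(420, 4) = 4; 0 - 128 = -128, which IS divisible by 4, so compatible.
    Write x = 128 + 420·t and substitute into x ≡ 0 (mod 4): 420·t ≡ 0 − 128 = -128 (mod 4).
    Divide the congruence (and modulus) by g = 4: 105·t ≡ -32 (mod 1).
    Modulo 1 every t works; take t = 0.
    Then x = 128 + 420·0 = 128, valid modulo lcm(420, 4) = 420: x ≡ 128 (mod 420).
Verify: 128 mod 21 = 2, 128 mod 20 = 8, 128 mod 4 = 0.

x ≡ 128 (mod 420).


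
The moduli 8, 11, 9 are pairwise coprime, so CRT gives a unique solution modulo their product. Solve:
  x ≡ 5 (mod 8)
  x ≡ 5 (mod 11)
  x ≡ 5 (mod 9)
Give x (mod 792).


Moduli 8, 11, 9 are pairwise coprime; by CRT there is a unique solution modulo M = 8 · 11 · 9 = 792.
Solve pairwise, accumulating the modulus:
  Start with x ≡ 5 (mod 8).
  Combine with x ≡ 5 (mod 11): since gcd(8, 11) = 1, we get a unique residue mod 88.
    Write x = 5 + 8·t and substitute into x ≡ 5 (mod 11): 8·t ≡ 5 − 5 = 0 (mod 11).
    The inverse of 8 mod 11 is 7 (since 8·7 = 56 = 5·11 + 1), so t ≡ 7·0 = 0 ≡ 0 (mod 11).
    Then x = 5 + 8·0 = 5, valid modulo lcm(8, 11) = 88: x ≡ 5 (mod 88).
  Combine with x ≡ 5 (mod 9): since gcd(88, 9) = 1, we get a unique residue mod 792.
    Write x = 5 + 88·t and substitute into x ≡ 5 (mod 9): 88·t ≡ 5 − 5 = 0 (mod 9).
    Reduce coefficients mod 9: 7·t ≡ 0 (mod 9).
    The inverse of 7 mod 9 is 4 (since 7·4 = 28 = 3·9 + 1), so t ≡ 4·0 = 0 ≡ 0 (mod 9).
    Then x = 5 + 88·0 = 5, valid modulo lcm(88, 9) = 792: x ≡ 5 (mod 792).
Verify: 5 mod 8 = 5 ✓, 5 mod 11 = 5 ✓, 5 mod 9 = 5 ✓.

x ≡ 5 (mod 792).


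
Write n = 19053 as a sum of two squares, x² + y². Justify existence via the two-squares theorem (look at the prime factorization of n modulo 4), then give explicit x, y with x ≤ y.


Step 1: Factor n = 19053 = 3^2 · 29 · 73.
Step 2: Check the mod-4 condition on each prime factor: 3 ≡ 3 (mod 4), exponent 2 (must be even); 29 ≡ 1 (mod 4), exponent 1; 73 ≡ 1 (mod 4), exponent 1.
All primes ≡ 3 (mod 4) appear to even exponent (or don't appear), so by the two-squares theorem n IS expressible as a sum of two squares.
Step 3: Build a representation. Group n = k² · m with k = 3 and m = 29 · 73 = 2117 (a product of primes ≡ 1 (mod 4)); a representation of m scales to one of n via (k·x)² + (k·y)² = k²(x² + y²). Each prime p ≡ 1 (mod 4) is itself a sum of two squares; find a² by testing p − a² for a perfect square:
  29: 29 − 1² = 28, 29 − 2² = 25 = 5² ⇒ 29 = 2² + 5².
  73: 73 − 1² = 72, 73 − 2² = 69, 73 − 3² = 64 = 8² ⇒ 73 = 3² + 8².
  Combine using the Brahmagupta–Fibonacci identity (a² + b²)(c² + d²) = (ac − bd)² + (ad + bc)² = (ac + bd)² + (ad − bc)²:
  29 · 73 = 2117: from (2² + 5²)(3² + 8²), take (2·3 − 5·8, 2·8 + 5·3) = (6 − 40, 16 + 15) = (-34, 31); dropping signs (only squares matter) gives (34, 31); check 34² + 31² = 1156 + 961 = 2117 ✓.
  Scale by k = 3: (3·34, 3·31) = (102, 93).
Step 4: Order so x ≤ y and verify: 93² + 102² = 8649 + 10404 = 19053 = n. ✓

n = 19053 = 93² + 102² (one valid representation with x ≤ y).


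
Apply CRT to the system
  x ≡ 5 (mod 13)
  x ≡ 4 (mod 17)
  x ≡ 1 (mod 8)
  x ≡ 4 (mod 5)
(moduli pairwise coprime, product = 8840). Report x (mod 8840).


Product of moduli M = 13 · 17 · 8 · 5 = 8840.
Merge one congruence at a time:
  Start: x ≡ 5 (mod 13).
  Combine with x ≡ 4 (mod 17); new modulus lcm = 221.
    Write x = 5 + 13·t and substitute into x ≡ 4 (mod 17): 13·t ≡ 4 − 5 = -1 (mod 17).
    Reduce coefficients mod 17: 13·t ≡ 16 (mod 17).
    The inverse of 13 mod 17 is 4 (since 13·4 = 52 = 3·17 + 1), so t ≡ 4·16 = 64 ≡ 13 (mod 17).
    Then x = 5 + 13·13 = 174, valid modulo lcm(13, 17) = 221: x ≡ 174 (mod 221).
  Combine with x ≡ 1 (mod 8); new modulus lcm = 1768.
    Write x = 174 + 221·t and substitute into x ≡ 1 (mod 8): 221·t ≡ 1 − 174 = -173 (mod 8).
    Reduce coefficients mod 8: 5·t ≡ 3 (mod 8).
    The inverse of 5 mod 8 is 5 (since 5·5 = 25 = 3·8 + 1), so t ≡ 5·3 = 15 ≡ 7 (mod 8).
    Then x = 174 + 221·7 = 1721, valid modulo lcm(221, 8) = 1768: x ≡ 1721 (mod 1768).
  Combine with x ≡ 4 (mod 5); new modulus lcm = 8840.
    Write x = 1721 + 1768·t and substitute into x ≡ 4 (mod 5): 1768·t ≡ 4 − 1721 = -1717 (mod 5).
    Reduce coefficients mod 5: 3·t ≡ 3 (mod 5).
    The inverse of 3 mod 5 is 2 (since 3·2 = 6 = 1·5 + 1), so t ≡ 2·3 = 6 ≡ 1 (mod 5).
    Then x = 1721 + 1768·1 = 3489, valid modulo lcm(1768, 5) = 8840: x ≡ 3489 (mod 8840).
Verify against each original: 3489 mod 13 = 5, 3489 mod 17 = 4, 3489 mod 8 = 1, 3489 mod 5 = 4.

x ≡ 3489 (mod 8840).


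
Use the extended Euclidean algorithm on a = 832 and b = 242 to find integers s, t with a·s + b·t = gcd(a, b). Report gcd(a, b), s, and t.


Euclidean algorithm on (832, 242) — divide until remainder is 0:
  832 = 3 · 242 + 106
  242 = 2 · 106 + 30
  106 = 3 · 30 + 16
  30 = 1 · 16 + 14
  16 = 1 · 14 + 2
  14 = 7 · 2 + 0
gcd(832, 242) = 2.
Track Bezout coefficients alongside the remainders: start with r₀ = 832 = a·1 + b·0 (s = 1, t = 0) and r₁ = 242 = a·0 + b·1 (s = 0, t = 1); each new remainder r_{k+1} = r_{k-1} − q_k·r_k inherits s_{k+1} = s_{k-1} − q_k·s_k, t_{k+1} = t_{k-1} − q_k·t_k, so r_k = a·s_k + b·t_k at every step:
  q = 3: r = 106, s = 1 − 3·0 = 1, t = 0 − 3·1 = -3  (check: 832·1 + 242·(-3) = 106)
  q = 2: r = 30, s = 0 − 2·1 = -2, t = 1 − 2·(-3) = 7  (check: 832·(-2) + 242·7 = 30)
  q = 3: r = 16, s = 1 − 3·(-2) = 7, t = -3 − 3·7 = -24  (check: 832·7 + 242·(-24) = 16)
  q = 1: r = 14, s = -2 − 1·7 = -9, t = 7 − 1·(-24) = 31  (check: 832·(-9) + 242·31 = 14)
  q = 1: r = 2, s = 7 − 1·(-9) = 16, t = -24 − 1·31 = -55  (check: 832·16 + 242·(-55) = 2)
The row with r = 2 (the gcd) gives the Bezout coefficients s = 16, t = -55.
Result: 832 · (16) + 242 · (-55) = 2.

gcd(832, 242) = 2; s = 16, t = -55 (check: 832·16 + 242·(-55) = 2).


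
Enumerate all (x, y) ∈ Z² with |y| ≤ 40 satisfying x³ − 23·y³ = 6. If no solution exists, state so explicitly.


The equation is x³ - 23y³ = 6. For fixed y, x³ = 23·y³ + 6, so a solution requires the RHS to be a perfect cube.
Strategy: iterate y from -40 to 40, compute RHS = 23·y³ + 6, and check whether it is a (positive or negative) perfect cube.
Check small values of y:
  y = 0: RHS = 6 is not a perfect cube.
  y = 1: RHS = 29 is not a perfect cube.
  y = -1: RHS = -17 is not a perfect cube.
  y = 2: RHS = 190 is not a perfect cube.
  y = -2: RHS = -178 is not a perfect cube.
  y = 3: RHS = 627 is not a perfect cube.
  y = -3: RHS = -615 is not a perfect cube.
Continuing the search up to |y| = 40 finds no solutions either.
No (x, y) in the scanned range satisfies the equation.

No integer solutions with |y| ≤ 40.


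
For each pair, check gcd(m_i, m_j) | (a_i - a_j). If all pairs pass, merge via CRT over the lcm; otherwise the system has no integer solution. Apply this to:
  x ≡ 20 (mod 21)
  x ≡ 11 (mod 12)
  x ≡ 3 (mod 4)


Moduli 21, 12, 4 are not pairwise coprime, so CRT works modulo lcm(m_i) when all pairwise compatibility conditions hold.
Pairwise compatibility: gcd(m_i, m_j) must divide a_i - a_j for every pair.
Merge one congruence at a time:
  Start: x ≡ 20 (mod 21).
  Combine with x ≡ 11 (mod 12): gcd(21, 12) = 3; 11 - 20 = -9, which IS divisible by 3, so compatible.
    Write x = 20 + 21·t and substitute into x ≡ 11 (mod 12): 21·t ≡ 11 − 20 = -9 (mod 12).
    Divide the congruence (and modulus) by g = 3: 7·t ≡ -3 (mod 4).
    Reduce coefficients mod 4: 3·t ≡ 1 (mod 4).
    The inverse of 3 mod 4 is 3 (since 3·3 = 9 = 2·4 + 1), so t ≡ 3·1 = 3 ≡ 3 (mod 4).
    Then x = 20 + 21·3 = 83, valid modulo lcm(21, 12) = 84: x ≡ 83 (mod 84).
  Combine with x ≡ 3 (mod 4): gcd(84, 4) = 4; 3 - 83 = -80, which IS divisible by 4, so compatible.
    Write x = 83 + 84·t and substitute into x ≡ 3 (mod 4): 84·t ≡ 3 − 83 = -80 (mod 4).
    Divide the congruence (and modulus) by g = 4: 21·t ≡ -20 (mod 1).
    Modulo 1 every t works; take t = 0.
    Then x = 83 + 84·0 = 83, valid modulo lcm(84, 4) = 84: x ≡ 83 (mod 84).
Verify: 83 mod 21 = 20, 83 mod 12 = 11, 83 mod 4 = 3.

x ≡ 83 (mod 84).


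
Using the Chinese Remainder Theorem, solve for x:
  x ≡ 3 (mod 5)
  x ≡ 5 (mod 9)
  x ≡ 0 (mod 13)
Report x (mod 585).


Moduli 5, 9, 13 are pairwise coprime; by CRT there is a unique solution modulo M = 5 · 9 · 13 = 585.
Solve pairwise, accumulating the modulus:
  Start with x ≡ 3 (mod 5).
  Combine with x ≡ 5 (mod 9): since gcd(5, 9) = 1, we get a unique residue mod 45.
    Write x = 3 + 5·t and substitute into x ≡ 5 (mod 9): 5·t ≡ 5 − 3 = 2 (mod 9).
    The inverse of 5 mod 9 is 2 (since 5·2 = 10 = 1·9 + 1), so t ≡ 2·2 = 4 ≡ 4 (mod 9).
    Then x = 3 + 5·4 = 23, valid modulo lcm(5, 9) = 45: x ≡ 23 (mod 45).
  Combine with x ≡ 0 (mod 13): since gcd(45, 13) = 1, we get a unique residue mod 585.
    Write x = 23 + 45·t and substitute into x ≡ 0 (mod 13): 45·t ≡ 0 − 23 = -23 (mod 13).
    Reduce coefficients mod 13: 6·t ≡ 3 (mod 13).
    The inverse of 6 mod 13 is 11 (since 6·11 = 66 = 5·13 + 1), so t ≡ 11·3 = 33 ≡ 7 (mod 13).
    Then x = 23 + 45·7 = 338, valid modulo lcm(45, 13) = 585: x ≡ 338 (mod 585).
Verify: 338 mod 5 = 3 ✓, 338 mod 9 = 5 ✓, 338 mod 13 = 0 ✓.

x ≡ 338 (mod 585).


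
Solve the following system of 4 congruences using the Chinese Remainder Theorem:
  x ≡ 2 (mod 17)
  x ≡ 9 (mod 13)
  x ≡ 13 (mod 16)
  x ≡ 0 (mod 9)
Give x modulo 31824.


Product of moduli M = 17 · 13 · 16 · 9 = 31824.
Merge one congruence at a time:
  Start: x ≡ 2 (mod 17).
  Combine with x ≡ 9 (mod 13); new modulus lcm = 221.
    Write x = 2 + 17·t and substitute into x ≡ 9 (mod 13): 17·t ≡ 9 − 2 = 7 (mod 13).
    Reduce coefficients mod 13: 4·t ≡ 7 (mod 13).
    The inverse of 4 mod 13 is 10 (since 4·10 = 40 = 3·13 + 1), so t ≡ 10·7 = 70 ≡ 5 (mod 13).
    Then x = 2 + 17·5 = 87, valid modulo lcm(17, 13) = 221: x ≡ 87 (mod 221).
  Combine with x ≡ 13 (mod 16); new modulus lcm = 3536.
    Write x = 87 + 221·t and substitute into x ≡ 13 (mod 16): 221·t ≡ 13 − 87 = -74 (mod 16).
    Reduce coefficients mod 16: 13·t ≡ 6 (mod 16).
    The inverse of 13 mod 16 is 5 (since 13·5 = 65 = 4·16 + 1), so t ≡ 5·6 = 30 ≡ 14 (mod 16).
    Then x = 87 + 221·14 = 3181, valid modulo lcm(221, 16) = 3536: x ≡ 3181 (mod 3536).
  Combine with x ≡ 0 (mod 9); new modulus lcm = 31824.
    Write x = 3181 + 3536·t and substitute into x ≡ 0 (mod 9): 3536·t ≡ 0 − 3181 = -3181 (mod 9).
    Reduce coefficients mod 9: 8·t ≡ 5 (mod 9).
    The inverse of 8 mod 9 is 8 (since 8·8 = 64 = 7·9 + 1), so t ≡ 8·5 = 40 ≡ 4 (mod 9).
    Then x = 3181 + 3536·4 = 17325, valid modulo lcm(3536, 9) = 31824: x ≡ 17325 (mod 31824).
Verify against each original: 17325 mod 17 = 2, 17325 mod 13 = 9, 17325 mod 16 = 13, 17325 mod 9 = 0.

x ≡ 17325 (mod 31824).


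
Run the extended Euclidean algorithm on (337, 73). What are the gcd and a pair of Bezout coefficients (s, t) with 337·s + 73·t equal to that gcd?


Euclidean algorithm on (337, 73) — divide until remainder is 0:
  337 = 4 · 73 + 45
  73 = 1 · 45 + 28
  45 = 1 · 28 + 17
  28 = 1 · 17 + 11
  17 = 1 · 11 + 6
  11 = 1 · 6 + 5
  6 = 1 · 5 + 1
  5 = 5 · 1 + 0
gcd(337, 73) = 1.
Track Bezout coefficients alongside the remainders: start with r₀ = 337 = a·1 + b·0 (s = 1, t = 0) and r₁ = 73 = a·0 + b·1 (s = 0, t = 1); each new remainder r_{k+1} = r_{k-1} − q_k·r_k inherits s_{k+1} = s_{k-1} − q_k·s_k, t_{k+1} = t_{k-1} − q_k·t_k, so r_k = a·s_k + b·t_k at every step:
  q = 4: r = 45, s = 1 − 4·0 = 1, t = 0 − 4·1 = -4  (check: 337·1 + 73·(-4) = 45)
  q = 1: r = 28, s = 0 − 1·1 = -1, t = 1 − 1·(-4) = 5  (check: 337·(-1) + 73·5 = 28)
  q = 1: r = 17, s = 1 − 1·(-1) = 2, t = -4 − 1·5 = -9  (check: 337·2 + 73·(-9) = 17)
  q = 1: r = 11, s = -1 − 1·2 = -3, t = 5 − 1·(-9) = 14  (check: 337·(-3) + 73·14 = 11)
  q = 1: r = 6, s = 2 − 1·(-3) = 5, t = -9 − 1·14 = -23  (check: 337·5 + 73·(-23) = 6)
  q = 1: r = 5, s = -3 − 1·5 = -8, t = 14 − 1·(-23) = 37  (check: 337·(-8) + 73·37 = 5)
  q = 1: r = 1, s = 5 − 1·(-8) = 13, t = -23 − 1·37 = -60  (check: 337·13 + 73·(-60) = 1)
The row with r = 1 (the gcd) gives the Bezout coefficients s = 13, t = -60.
Result: 337 · (13) + 73 · (-60) = 1.

gcd(337, 73) = 1; s = 13, t = -60 (check: 337·13 + 73·(-60) = 1).
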